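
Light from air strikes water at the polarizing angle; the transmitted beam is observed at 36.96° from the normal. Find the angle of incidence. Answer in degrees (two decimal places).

θ_B ≈ 53.04°

At Brewster's angle the reflected and refracted rays are perpendicular, so θ_B + θ_t = 90°.
So θ_B = 90° − θ_t = 90° − 36.96° = 53.04°.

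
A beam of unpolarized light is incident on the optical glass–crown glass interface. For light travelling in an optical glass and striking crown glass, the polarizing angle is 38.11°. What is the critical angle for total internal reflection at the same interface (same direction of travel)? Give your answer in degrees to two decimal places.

θ_c ≈ 51.66°

tan θ_B = n₂/n₁ = tan 38.11° = 0.7844.
Total internal reflection: sin θ_c = n₂/n₁ = 0.7844.
θ_c = arcsin(0.7844) = 51.66°.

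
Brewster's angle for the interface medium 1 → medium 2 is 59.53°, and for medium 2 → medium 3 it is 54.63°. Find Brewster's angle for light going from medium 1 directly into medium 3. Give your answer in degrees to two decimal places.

θ_B ≈ 67.33°

tan θ_B(1→2) = n₂/n₁ = tan 59.53° = 1.6997.
tan θ_B(2→3) = n₃/n₂ = tan 54.63° = 1.4087.
So n₃/n₁ = (n₂/n₁)(n₃/n₂) = 1.6997 × 1.4087 = 2.3944.
θ_B(1→3) = arctan(2.3944) = 67.33°.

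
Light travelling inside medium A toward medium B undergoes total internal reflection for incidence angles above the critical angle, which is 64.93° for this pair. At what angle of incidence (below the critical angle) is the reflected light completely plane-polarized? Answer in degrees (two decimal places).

θ_B ≈ 42.17°

At the critical angle sin θ_c = n₂/n₁, giving n₂/n₁ = sin 64.93° = 0.9058.
Then tan θ_B = n₂/n₁ = 0.9058, so θ_B = arctan 0.9058 = 42.17°.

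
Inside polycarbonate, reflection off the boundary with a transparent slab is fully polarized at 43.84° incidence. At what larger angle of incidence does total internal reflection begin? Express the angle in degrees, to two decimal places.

n₂/n₁ = tan 43.84° = 0.9603; the critical angle satisfies sin θ_c = n₂/n₁.
θ_c = arcsin(0.9603) = 73.80°.

θ_c ≈ 73.80°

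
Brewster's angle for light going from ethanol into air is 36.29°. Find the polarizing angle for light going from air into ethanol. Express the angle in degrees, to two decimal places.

θ_B' ≈ 53.71°

tan θ_B' = n₁/n₂ = 1/tan θ_B, so θ_B' = 90° − θ_B.
θ_B' = 90° − 36.29° = 53.71°.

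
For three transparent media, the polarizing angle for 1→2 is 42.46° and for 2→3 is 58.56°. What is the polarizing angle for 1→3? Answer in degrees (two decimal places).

tan θ_B(1→2) = n₂/n₁ = tan 42.46° = 0.9150.
tan θ_B(2→3) = n₃/n₂ = tan 58.56° = 1.6357.
n₃/n₁ = 1.4967. Then tan θ_B(1→3) = n₃/n₁, so θ_B(1→3) = arctan(1.4967) = 56.25°.

θ_B ≈ 56.25°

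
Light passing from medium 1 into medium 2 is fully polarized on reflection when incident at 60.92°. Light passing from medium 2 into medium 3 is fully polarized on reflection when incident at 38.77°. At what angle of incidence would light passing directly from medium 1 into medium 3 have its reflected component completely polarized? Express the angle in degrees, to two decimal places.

θ_B ≈ 55.30°

Each Brewster angle gives a ratio: n₂/n₁ = tan 60.92° = 1.7981, n₃/n₂ = tan 38.77° = 0.8032.
Multiplying, n₃/n₁ = 1.7981 × 0.8032 = 1.4442, and θ_B(1→3) = arctan 1.4442 = 55.30°.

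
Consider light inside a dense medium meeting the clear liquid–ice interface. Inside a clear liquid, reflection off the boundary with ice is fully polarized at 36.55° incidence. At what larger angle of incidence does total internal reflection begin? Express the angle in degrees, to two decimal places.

tan θ_B = n₂/n₁ = tan 36.55° = 0.7413.
Total internal reflection: sin θ_c = n₂/n₁ = 0.7413.
θ_c = arcsin(0.7413) = 47.84°.

θ_c ≈ 47.84°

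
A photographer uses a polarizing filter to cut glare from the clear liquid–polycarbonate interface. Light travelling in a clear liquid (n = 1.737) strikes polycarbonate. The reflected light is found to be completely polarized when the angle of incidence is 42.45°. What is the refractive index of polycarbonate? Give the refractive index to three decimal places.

Brewster's law: tan θ_B = n₂/n₁ (light incident in a clear liquid, refracted into polycarbonate).
n₂ = n₁ tan θ_B = 1.737 × tan 42.45° = 1.589.

n ≈ 1.589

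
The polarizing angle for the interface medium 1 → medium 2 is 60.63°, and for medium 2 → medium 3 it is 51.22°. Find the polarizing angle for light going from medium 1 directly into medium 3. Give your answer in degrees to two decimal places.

θ_B ≈ 65.67°

n₂/n₁ = tan 60.63° = 1.7769 and n₃/n₂ = tan 51.22° = 1.2446.
So n₃/n₁ = (n₂/n₁)(n₃/n₂) = 1.7769 × 1.2446 = 2.2116.
θ_B(1→3) = arctan(2.2116) = 65.67°.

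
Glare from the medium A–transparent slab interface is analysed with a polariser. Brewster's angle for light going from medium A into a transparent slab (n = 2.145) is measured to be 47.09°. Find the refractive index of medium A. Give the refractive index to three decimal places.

At Brewster's angle, tan θ_B = n₂/n₁ with n₁ on the incident side (medium A) and n₂ on the transmitted side (a transparent slab).
n₁ = n₂ / tan θ_B = 2.145 / tan 47.09° = 1.994.

n ≈ 1.994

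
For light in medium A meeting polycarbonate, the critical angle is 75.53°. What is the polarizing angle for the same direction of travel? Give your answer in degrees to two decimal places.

At the critical angle sin θ_c = n₂/n₁, giving n₂/n₁ = sin 75.53° = 0.9683.
Then tan θ_B = n₂/n₁ = 0.9683, so θ_B = arctan 0.9683 = 44.08°.

θ_B ≈ 44.08°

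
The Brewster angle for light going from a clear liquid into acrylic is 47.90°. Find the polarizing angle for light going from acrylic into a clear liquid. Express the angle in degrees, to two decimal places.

θ_B' ≈ 42.10°

Reversing the direction swaps n₁ and n₂, so tan θ_B' = 1/tan θ_B and θ_B' = 90° − θ_B.
Hence θ_B' = 90° − 47.90° = 42.10°.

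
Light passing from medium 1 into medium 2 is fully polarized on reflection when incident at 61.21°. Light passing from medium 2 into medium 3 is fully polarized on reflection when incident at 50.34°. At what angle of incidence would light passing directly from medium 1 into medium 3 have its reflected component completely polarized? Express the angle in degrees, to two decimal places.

n₂/n₁ = tan 61.21° = 1.8197 and n₃/n₂ = tan 50.34° = 1.2062.
n₃/n₁ = 2.1950. Then tan θ_B(1→3) = n₃/n₁, so θ_B(1→3) = arctan(2.1950) = 65.51°.

θ_B ≈ 65.51°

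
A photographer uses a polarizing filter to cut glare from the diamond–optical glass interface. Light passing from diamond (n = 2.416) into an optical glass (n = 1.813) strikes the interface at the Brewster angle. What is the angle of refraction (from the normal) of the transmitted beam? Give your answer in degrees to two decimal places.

θ_t ≈ 53.11°

θ_B = arctan(n₂/n₁) = arctan(1.813/2.416) = 36.89°.
Since θ_B + θ_t = 90° at Brewster incidence, θ_t = 90° − 36.89° = 53.11°.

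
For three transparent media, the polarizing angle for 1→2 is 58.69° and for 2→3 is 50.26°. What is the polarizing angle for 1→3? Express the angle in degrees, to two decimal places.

θ_B ≈ 63.17°

tan θ_B(1→2) = n₂/n₁ = tan 58.69° = 1.6441.
tan θ_B(2→3) = n₃/n₂ = tan 50.26° = 1.2028.
So n₃/n₁ = (n₂/n₁)(n₃/n₂) = 1.6441 × 1.2028 = 1.9775.
θ_B(1→3) = arctan(1.9775) = 63.17°.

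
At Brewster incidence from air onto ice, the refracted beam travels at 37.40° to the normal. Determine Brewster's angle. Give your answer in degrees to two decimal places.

θ_B ≈ 52.60°

At Brewster's angle the reflected and refracted rays are perpendicular, so θ_B + θ_t = 90°.
So θ_B = 90° − θ_t = 90° − 37.40° = 52.60°.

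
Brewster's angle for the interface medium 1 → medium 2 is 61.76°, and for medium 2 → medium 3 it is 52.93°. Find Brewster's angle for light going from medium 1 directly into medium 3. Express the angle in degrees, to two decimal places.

θ_B ≈ 67.91°

n₂/n₁ = tan 61.76° = 1.8619 and n₃/n₂ = tan 52.93° = 1.3237.
So n₃/n₁ = (n₂/n₁)(n₃/n₂) = 1.8619 × 1.3237 = 2.4645.
θ_B(1→3) = arctan(2.4645) = 67.91°.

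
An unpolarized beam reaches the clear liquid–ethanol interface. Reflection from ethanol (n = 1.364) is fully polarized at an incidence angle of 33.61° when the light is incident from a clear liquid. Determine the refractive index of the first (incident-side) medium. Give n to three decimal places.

Brewster's law: tan θ_B = n₂/n₁ (light incident in a clear liquid, refracted into ethanol).
n₁ = n₂ / tan θ_B = 1.364 / tan 33.61° = 2.052.

n ≈ 2.052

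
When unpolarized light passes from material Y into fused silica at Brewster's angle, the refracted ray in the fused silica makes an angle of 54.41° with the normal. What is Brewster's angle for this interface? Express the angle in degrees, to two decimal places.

θ_B ≈ 35.59°

Since the reflected and refracted rays are at right angles at the polarizing angle, θ_B + θ_t = 90°.
θ_B = 90° − 54.41° = 35.59°.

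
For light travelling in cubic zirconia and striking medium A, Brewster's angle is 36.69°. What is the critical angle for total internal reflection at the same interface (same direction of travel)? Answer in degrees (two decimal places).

tan θ_B = n₂/n₁ = tan 36.69° = 0.7451.
Total internal reflection: sin θ_c = n₂/n₁ = 0.7451.
θ_c = arcsin(0.7451) = 48.17°.

θ_c ≈ 48.17°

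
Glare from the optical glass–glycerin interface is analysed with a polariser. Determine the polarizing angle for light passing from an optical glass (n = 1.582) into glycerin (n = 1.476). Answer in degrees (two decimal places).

Brewster's condition: tan θ_B = n₂/n₁ = 1.476/1.582 = 0.9330.
θ_B = arctan(0.9330) = 43.01°.

θ_B ≈ 43.01°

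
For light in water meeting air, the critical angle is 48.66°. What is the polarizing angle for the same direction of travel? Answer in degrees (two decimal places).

n₂/n₁ = sin θ_c = sin 48.66° = 0.7508.
tan θ_B equals the same ratio, so θ_B = arctan(0.7508) = 36.90°.

θ_B ≈ 36.90°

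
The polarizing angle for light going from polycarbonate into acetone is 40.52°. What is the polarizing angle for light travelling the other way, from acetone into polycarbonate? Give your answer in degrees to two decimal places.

Reversing the direction swaps n₁ and n₂, so tan θ_B' = 1/tan θ_B and θ_B' = 90° − θ_B.
Hence θ_B' = 90° − 40.52° = 49.48°.

θ_B' ≈ 49.48°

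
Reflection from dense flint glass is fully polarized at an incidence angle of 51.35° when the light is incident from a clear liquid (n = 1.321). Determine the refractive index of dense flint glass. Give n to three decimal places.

Full polarization of the reflected beam means tan θ_B = n₂/n₁, where n₁ is the incident medium (a clear liquid).
n₂ = n₁ tan θ_B = 1.321 × tan 51.35° = 1.652.

n ≈ 1.652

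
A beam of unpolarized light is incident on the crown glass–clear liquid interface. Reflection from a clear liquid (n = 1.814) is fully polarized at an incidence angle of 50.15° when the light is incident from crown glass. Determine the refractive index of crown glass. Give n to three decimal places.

n ≈ 1.514

At Brewster's angle, tan θ_B = n₂/n₁ with n₁ on the incident side (crown glass) and n₂ on the transmitted side (a clear liquid).
n₁ = n₂ / tan θ_B = 1.814 / tan 50.15° = 1.514.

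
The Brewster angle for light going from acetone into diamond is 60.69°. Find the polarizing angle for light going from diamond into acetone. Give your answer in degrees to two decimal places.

θ_B' ≈ 29.31°

Reversing the direction swaps n₁ and n₂, so tan θ_B' = 1/tan θ_B and θ_B' = 90° − θ_B.
Hence θ_B' = 90° − 60.69° = 29.31°.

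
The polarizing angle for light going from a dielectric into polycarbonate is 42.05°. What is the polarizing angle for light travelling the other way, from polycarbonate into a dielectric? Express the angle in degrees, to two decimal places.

tan θ_B' = n₁/n₂ = 1/tan θ_B, so θ_B' = 90° − θ_B.
θ_B' = 90° − 42.05° = 47.95°.

θ_B' ≈ 47.95°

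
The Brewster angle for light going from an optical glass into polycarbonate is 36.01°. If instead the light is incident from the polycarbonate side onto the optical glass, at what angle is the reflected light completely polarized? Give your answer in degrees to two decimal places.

Reversing the direction swaps n₁ and n₂, so tan θ_B' = 1/tan θ_B and θ_B' = 90° − θ_B.
Hence θ_B' = 90° − 36.01° = 53.99°.

θ_B' ≈ 53.99°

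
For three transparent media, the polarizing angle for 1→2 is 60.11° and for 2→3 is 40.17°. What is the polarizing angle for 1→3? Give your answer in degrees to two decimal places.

θ_B ≈ 55.75°

n₂/n₁ = tan 60.11° = 1.7398 and n₃/n₂ = tan 40.17° = 0.8442.
So n₃/n₁ = (n₂/n₁)(n₃/n₂) = 1.7398 × 0.8442 = 1.4686.
θ_B(1→3) = arctan(1.4686) = 55.75°.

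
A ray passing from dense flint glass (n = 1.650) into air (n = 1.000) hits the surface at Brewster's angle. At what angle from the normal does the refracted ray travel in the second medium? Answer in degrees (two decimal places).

θ_t ≈ 58.78°

First find Brewster's angle: tan θ_B = 1.000/1.650 = 0.6061, giving θ_B = 31.22°.
Since θ_B + θ_t = 90° at Brewster incidence, θ_t = 90° − 31.22° = 58.78°.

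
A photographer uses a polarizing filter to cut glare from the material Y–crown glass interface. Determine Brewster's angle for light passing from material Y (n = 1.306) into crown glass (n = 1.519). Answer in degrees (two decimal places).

θ_B ≈ 49.31°

At Brewster's angle the reflected and refracted rays are perpendicular, which with Snell's law gives tan θ_B = n₂/n₁.
tan θ_B = n₂/n₁ = 1.519/1.306 = 1.1631.
So θ_B = arctan 1.1631 = 49.31°.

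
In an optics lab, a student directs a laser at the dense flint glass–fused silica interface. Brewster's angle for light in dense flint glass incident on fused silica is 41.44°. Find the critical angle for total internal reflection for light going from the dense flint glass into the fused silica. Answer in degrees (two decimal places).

tan θ_B = n₂/n₁ = tan 41.44° = 0.8829.
Total internal reflection: sin θ_c = n₂/n₁ = 0.8829.
θ_c = arcsin(0.8829) = 61.99°.

θ_c ≈ 61.99°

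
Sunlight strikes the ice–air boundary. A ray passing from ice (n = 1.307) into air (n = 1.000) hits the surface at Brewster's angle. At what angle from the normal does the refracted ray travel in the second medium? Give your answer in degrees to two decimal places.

First find Brewster's angle: tan θ_B = 1.000/1.307 = 0.7651, giving θ_B = 37.42°.
At Brewster's angle the reflected and refracted rays are perpendicular, so θ_t = 90° − θ_B = 90° − 37.42° = 52.58°.

θ_t ≈ 52.58°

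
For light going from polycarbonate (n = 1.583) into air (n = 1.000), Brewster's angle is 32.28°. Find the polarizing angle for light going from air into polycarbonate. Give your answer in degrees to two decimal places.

tan θ_B' = n₁/n₂ = 1/tan θ_B, so θ_B' = 90° − θ_B.
θ_B' = 90° − 32.28° = 57.72°.

θ_B' ≈ 57.72°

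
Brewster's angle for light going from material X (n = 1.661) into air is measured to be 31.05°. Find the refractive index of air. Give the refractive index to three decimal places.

Full polarization of the reflected beam means tan θ_B = n₂/n₁, where n₁ is the incident medium (material X).
n₂ = n₁ tan θ_B = 1.661 × tan 31.05° = 1.000.

n ≈ 1.000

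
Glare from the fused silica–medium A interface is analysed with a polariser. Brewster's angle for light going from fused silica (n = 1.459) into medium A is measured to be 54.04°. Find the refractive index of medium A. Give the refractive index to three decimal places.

Full polarization of the reflected beam means tan θ_B = n₂/n₁, where n₁ is the incident medium (fused silica).
n₂ = n₁ tan θ_B = 1.459 × tan 54.04° = 2.011.

n ≈ 2.011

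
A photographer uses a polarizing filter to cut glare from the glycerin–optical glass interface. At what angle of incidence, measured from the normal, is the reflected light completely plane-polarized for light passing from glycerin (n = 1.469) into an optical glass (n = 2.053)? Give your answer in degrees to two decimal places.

θ_B ≈ 54.41°

At Brewster's angle the reflected and refracted rays are perpendicular, which with Snell's law gives tan θ_B = n₂/n₁.
tan θ_B = n₂/n₁ = 2.053/1.469 = 1.3975.
So θ_B = arctan 1.3975 = 54.41°.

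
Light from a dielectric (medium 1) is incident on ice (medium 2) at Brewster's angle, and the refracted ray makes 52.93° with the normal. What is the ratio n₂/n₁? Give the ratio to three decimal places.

n₂/n₁ ≈ 0.755

θ_B + θ_t = 90°, so θ_B = 90° − 52.93° = 37.07°.
tan θ_B = n₂/n₁, so n₂/n₁ = tan 37.07° = 0.755.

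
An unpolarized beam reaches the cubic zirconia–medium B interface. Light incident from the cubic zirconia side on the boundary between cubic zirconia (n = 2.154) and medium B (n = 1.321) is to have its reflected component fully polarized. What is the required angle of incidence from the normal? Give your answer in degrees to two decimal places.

θ_B ≈ 31.52°

tan θ_B = n₂/n₁ = 1.321/2.154 = 0.6133.
So θ_B = arctan 0.6133 = 31.52°.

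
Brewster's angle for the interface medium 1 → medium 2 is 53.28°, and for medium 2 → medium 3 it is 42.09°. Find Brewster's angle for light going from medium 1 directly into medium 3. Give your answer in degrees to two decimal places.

θ_B ≈ 50.45°

tan θ_B(1→2) = n₂/n₁ = tan 53.28° = 1.3406.
tan θ_B(2→3) = n₃/n₂ = tan 42.09° = 0.9033.
n₃/n₁ = 1.2109. Then tan θ_B(1→3) = n₃/n₁, so θ_B(1→3) = arctan(1.2109) = 50.45°.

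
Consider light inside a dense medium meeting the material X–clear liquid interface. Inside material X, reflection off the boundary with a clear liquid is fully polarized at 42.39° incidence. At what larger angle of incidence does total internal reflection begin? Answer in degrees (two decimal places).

n₂/n₁ = tan 42.39° = 0.9128; the critical angle satisfies sin θ_c = n₂/n₁.
θ_c = arcsin(0.9128) = 65.90°.

θ_c ≈ 65.90°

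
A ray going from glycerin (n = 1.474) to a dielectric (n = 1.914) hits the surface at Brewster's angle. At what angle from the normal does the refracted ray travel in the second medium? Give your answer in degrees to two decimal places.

tan θ_B = n₂/n₁ = 1.914/1.474 = 1.2985, so θ_B = 52.40°.
At Brewster's angle the reflected and refracted rays are perpendicular, so θ_t = 90° − θ_B = 90° − 52.40° = 37.60°.

θ_t ≈ 37.60°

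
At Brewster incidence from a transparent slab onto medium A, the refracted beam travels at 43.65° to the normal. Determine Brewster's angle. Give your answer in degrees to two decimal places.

At Brewster's angle the reflected and refracted rays are perpendicular, so θ_B + θ_t = 90°.
θ_B = 90° − 43.65° = 46.35°.

θ_B ≈ 46.35°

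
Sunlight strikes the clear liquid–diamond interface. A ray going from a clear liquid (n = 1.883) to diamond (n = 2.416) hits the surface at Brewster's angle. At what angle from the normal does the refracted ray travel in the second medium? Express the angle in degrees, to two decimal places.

θ_t ≈ 37.93°

tan θ_B = n₂/n₁ = 2.416/1.883 = 1.2831, so θ_B = 52.07°.
Since θ_B + θ_t = 90° at Brewster incidence, θ_t = 90° − 52.07° = 37.93°.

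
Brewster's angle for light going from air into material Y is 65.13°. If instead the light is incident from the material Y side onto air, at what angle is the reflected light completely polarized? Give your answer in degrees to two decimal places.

tan θ_B' = n₁/n₂ = 1/tan θ_B, so θ_B' = 90° − θ_B.
θ_B' = 90° − 65.13° = 24.87°.

θ_B' ≈ 24.87°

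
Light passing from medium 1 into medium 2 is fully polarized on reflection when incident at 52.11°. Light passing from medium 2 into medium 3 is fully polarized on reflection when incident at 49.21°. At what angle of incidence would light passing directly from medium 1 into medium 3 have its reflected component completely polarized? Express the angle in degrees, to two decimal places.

θ_B ≈ 56.12°

tan θ_B(1→2) = n₂/n₁ = tan 52.11° = 1.2850.
tan θ_B(2→3) = n₃/n₂ = tan 49.21° = 1.1589.
Multiplying, n₃/n₁ = 1.2850 × 1.1589 = 1.4892, and θ_B(1→3) = arctan 1.4892 = 56.12°.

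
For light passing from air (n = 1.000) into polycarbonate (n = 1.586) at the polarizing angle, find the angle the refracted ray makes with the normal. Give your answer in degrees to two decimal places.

First find Brewster's angle: tan θ_B = 1.586/1.000 = 1.5860, giving θ_B = 57.77°.
The refracted ray is perpendicular to the reflected ray, so θ_t = 90° − θ_B = 32.23°.

θ_t ≈ 32.23°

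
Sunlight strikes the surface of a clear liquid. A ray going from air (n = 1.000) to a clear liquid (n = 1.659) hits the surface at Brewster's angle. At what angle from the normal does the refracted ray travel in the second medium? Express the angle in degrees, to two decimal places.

θ_t ≈ 31.08°

θ_B = arctan(n₂/n₁) = arctan(1.659/1.000) = 58.92°.
Since θ_B + θ_t = 90° at Brewster incidence, θ_t = 90° − 58.92° = 31.08°.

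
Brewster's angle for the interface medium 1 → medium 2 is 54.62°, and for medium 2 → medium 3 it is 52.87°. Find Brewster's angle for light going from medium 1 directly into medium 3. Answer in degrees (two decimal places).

Each Brewster angle gives a ratio: n₂/n₁ = tan 54.62° = 1.4082, n₃/n₂ = tan 52.87° = 1.3208.
n₃/n₁ = 1.8599. Then tan θ_B(1→3) = n₃/n₁, so θ_B(1→3) = arctan(1.8599) = 61.73°.

θ_B ≈ 61.73°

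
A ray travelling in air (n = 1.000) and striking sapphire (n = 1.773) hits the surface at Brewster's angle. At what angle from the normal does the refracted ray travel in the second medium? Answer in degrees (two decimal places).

First find Brewster's angle: tan θ_B = 1.773/1.000 = 1.7730, giving θ_B = 60.58°.
Since θ_B + θ_t = 90° at Brewster incidence, θ_t = 90° − 60.58° = 29.42°.

θ_t ≈ 29.42°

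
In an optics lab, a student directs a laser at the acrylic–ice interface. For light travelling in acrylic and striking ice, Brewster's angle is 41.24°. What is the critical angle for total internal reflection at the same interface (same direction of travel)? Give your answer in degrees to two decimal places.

From Brewster, n₂/n₁ = tan θ_B = tan 41.24° = 0.8767.
Then sin θ_c = n₂/n₁ = 0.8767, so θ_c = arcsin 0.8767 = 61.24°.

θ_c ≈ 61.24°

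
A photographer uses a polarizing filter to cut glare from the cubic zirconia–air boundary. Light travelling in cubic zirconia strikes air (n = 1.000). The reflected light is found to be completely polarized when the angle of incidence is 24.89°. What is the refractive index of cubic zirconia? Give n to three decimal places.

Full polarization of the reflected beam means tan θ_B = n₂/n₁, where n₁ is the incident medium (cubic zirconia).
n₁ = n₂ / tan θ_B = 1.000 / tan 24.89° = 2.155.

n ≈ 2.155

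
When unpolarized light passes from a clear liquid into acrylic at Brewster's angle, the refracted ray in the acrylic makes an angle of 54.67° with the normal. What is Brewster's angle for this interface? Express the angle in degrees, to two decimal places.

θ_B ≈ 35.33°

At Brewster's angle the reflected and refracted rays are perpendicular, so θ_B + θ_t = 90°.
θ_B = 90° − 54.67° = 35.33°.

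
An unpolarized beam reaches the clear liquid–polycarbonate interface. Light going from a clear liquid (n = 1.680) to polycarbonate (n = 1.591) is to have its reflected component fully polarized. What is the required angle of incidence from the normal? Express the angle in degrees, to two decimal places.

θ_B ≈ 43.44°

Brewster's condition: tan θ_B = n₂/n₁ = 1.591/1.680 = 0.9470. Taking the arctangent, θ_B = 43.44°.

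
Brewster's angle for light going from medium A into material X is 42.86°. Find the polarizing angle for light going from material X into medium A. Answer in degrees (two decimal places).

θ_B' ≈ 47.14°

Reversing the direction swaps n₁ and n₂, so tan θ_B' = 1/tan θ_B and θ_B' = 90° − θ_B.
Hence θ_B' = 90° − 42.86° = 47.14°.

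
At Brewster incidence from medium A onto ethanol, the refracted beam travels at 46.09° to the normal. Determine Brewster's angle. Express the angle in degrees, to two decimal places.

At Brewster's angle the reflected and refracted rays are perpendicular, so θ_B + θ_t = 90°.
θ_B = 90° − 46.09° = 43.91°.

θ_B ≈ 43.91°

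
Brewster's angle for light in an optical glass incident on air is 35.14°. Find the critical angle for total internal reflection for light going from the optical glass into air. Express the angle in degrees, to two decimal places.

θ_c ≈ 44.74°

tan θ_B = n₂/n₁ = tan 35.14° = 0.7039.
Total internal reflection: sin θ_c = n₂/n₁ = 0.7039.
θ_c = arcsin(0.7039) = 44.74°.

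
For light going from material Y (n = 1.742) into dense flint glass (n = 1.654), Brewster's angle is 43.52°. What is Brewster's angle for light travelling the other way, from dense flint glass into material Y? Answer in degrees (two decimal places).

θ_B' ≈ 46.48°

Reversing the direction swaps n₁ and n₂, so tan θ_B' = 1/tan θ_B and θ_B' = 90° − θ_B.
Hence θ_B' = 90° − 43.52° = 46.48°.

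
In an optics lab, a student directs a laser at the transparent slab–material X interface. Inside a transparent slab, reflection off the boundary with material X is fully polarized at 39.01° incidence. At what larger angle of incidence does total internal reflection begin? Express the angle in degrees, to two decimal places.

n₂/n₁ = tan 39.01° = 0.8101; the critical angle satisfies sin θ_c = n₂/n₁.
θ_c = arcsin(0.8101) = 54.10°.

θ_c ≈ 54.10°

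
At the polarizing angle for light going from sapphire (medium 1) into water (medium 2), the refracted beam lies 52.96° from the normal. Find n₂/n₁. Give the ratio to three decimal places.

n₂/n₁ ≈ 0.755

θ_B + θ_t = 90°, so θ_B = 90° − 52.96° = 37.04°.
tan θ_B = n₂/n₁, so n₂/n₁ = tan 37.04° = 0.755.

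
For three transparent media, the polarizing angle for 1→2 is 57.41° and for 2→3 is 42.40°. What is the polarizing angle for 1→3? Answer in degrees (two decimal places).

tan θ_B(1→2) = n₂/n₁ = tan 57.41° = 1.5643.
tan θ_B(2→3) = n₃/n₂ = tan 42.40° = 0.9131.
n₃/n₁ = 1.4284. Then tan θ_B(1→3) = n₃/n₁, so θ_B(1→3) = arctan(1.4284) = 55.00°.

θ_B ≈ 55.00°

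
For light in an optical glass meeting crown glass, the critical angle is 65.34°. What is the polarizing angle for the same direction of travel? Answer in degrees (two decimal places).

θ_B ≈ 42.26°

At the critical angle sin θ_c = n₂/n₁, giving n₂/n₁ = sin 65.34° = 0.9088.
Then tan θ_B = n₂/n₁ = 0.9088, so θ_B = arctan 0.9088 = 42.26°.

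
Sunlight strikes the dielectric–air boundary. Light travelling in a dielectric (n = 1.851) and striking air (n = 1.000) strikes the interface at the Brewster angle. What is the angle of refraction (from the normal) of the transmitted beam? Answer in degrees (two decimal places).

θ_B = arctan(n₂/n₁) = arctan(1.000/1.851) = 28.38°.
At Brewster's angle the reflected and refracted rays are perpendicular, so θ_t = 90° − θ_B = 90° − 28.38° = 61.62°.

θ_t ≈ 61.62°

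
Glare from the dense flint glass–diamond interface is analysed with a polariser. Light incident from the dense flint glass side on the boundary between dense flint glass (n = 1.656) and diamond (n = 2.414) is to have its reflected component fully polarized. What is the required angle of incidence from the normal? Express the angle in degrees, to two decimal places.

Here n₂/n₁ = 2.414/1.656 = 1.4577, and Brewster's law gives tan θ_B = n₂/n₁.
θ_B = arctan(1.4577) = 55.55°.

θ_B ≈ 55.55°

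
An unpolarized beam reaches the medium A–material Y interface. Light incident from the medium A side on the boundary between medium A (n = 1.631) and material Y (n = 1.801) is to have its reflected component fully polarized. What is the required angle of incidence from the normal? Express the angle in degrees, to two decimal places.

The reflected p-component vanishes when tan θ_B = n₂/n₁.
tan θ_B = n₂/n₁ = 1.801/1.631 = 1.1042.
So θ_B = arctan 1.1042 = 47.84°.

θ_B ≈ 47.84°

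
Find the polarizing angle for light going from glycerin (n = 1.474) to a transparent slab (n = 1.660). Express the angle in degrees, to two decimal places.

Brewster's condition: tan θ_B = n₂/n₁ = 1.660/1.474 = 1.1262. Taking the arctangent, θ_B = 48.40°.

θ_B ≈ 48.40°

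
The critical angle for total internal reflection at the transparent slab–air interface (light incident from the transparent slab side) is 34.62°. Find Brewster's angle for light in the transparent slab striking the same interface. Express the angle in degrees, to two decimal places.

sin θ_c = n₂/n₁, so n₂/n₁ = sin 34.62° = 0.5681.
Brewster: tan θ_B = n₂/n₁ = 0.5681.
θ_B = arctan(0.5681) = 29.60°.

θ_B ≈ 29.60°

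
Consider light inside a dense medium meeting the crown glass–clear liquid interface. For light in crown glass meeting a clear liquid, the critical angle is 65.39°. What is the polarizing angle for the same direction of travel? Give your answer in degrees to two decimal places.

sin θ_c = n₂/n₁, so n₂/n₁ = sin 65.39° = 0.9092.
Brewster: tan θ_B = n₂/n₁ = 0.9092.
θ_B = arctan(0.9092) = 42.28°.

θ_B ≈ 42.28°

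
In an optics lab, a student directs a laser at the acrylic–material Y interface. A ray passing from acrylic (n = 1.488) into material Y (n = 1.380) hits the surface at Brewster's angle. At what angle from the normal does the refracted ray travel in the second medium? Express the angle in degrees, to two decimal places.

First find Brewster's angle: tan θ_B = 1.380/1.488 = 0.9274, giving θ_B = 42.84°.
Since θ_B + θ_t = 90° at Brewster incidence, θ_t = 90° − 42.84° = 47.16°.

θ_t ≈ 47.16°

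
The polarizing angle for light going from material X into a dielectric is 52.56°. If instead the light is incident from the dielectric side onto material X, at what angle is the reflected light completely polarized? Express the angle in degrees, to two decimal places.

θ_B' ≈ 37.44°

The two Brewster angles are complementary: θ_B' = 90° − θ_B = 90° − 52.56° = 37.44°.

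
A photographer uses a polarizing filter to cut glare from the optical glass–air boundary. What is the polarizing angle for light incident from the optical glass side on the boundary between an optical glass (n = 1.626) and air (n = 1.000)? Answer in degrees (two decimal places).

Brewster's condition: tan θ_B = n₂/n₁ = 1.000/1.626 = 0.6150.
θ_B = arctan(0.6150) = 31.59°.

θ_B ≈ 31.59°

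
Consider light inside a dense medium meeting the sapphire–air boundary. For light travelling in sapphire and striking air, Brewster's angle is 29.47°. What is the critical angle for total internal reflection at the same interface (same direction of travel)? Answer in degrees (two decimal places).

θ_c ≈ 34.41°

From Brewster, n₂/n₁ = tan θ_B = tan 29.47° = 0.5651.
Then sin θ_c = n₂/n₁ = 0.5651, so θ_c = arcsin 0.5651 = 34.41°.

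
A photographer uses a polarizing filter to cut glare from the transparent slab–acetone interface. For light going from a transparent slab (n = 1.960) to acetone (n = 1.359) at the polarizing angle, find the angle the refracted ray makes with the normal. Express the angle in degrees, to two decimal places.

tan θ_B = n₂/n₁ = 1.359/1.960 = 0.6934, so θ_B = 34.74°.
Since θ_B + θ_t = 90° at Brewster incidence, θ_t = 90° − 34.74° = 55.26°.

θ_t ≈ 55.26°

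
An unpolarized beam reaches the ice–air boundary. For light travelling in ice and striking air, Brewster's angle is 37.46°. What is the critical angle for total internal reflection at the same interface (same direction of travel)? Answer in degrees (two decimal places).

n₂/n₁ = tan 37.46° = 0.7662; the critical angle satisfies sin θ_c = n₂/n₁.
θ_c = arcsin(0.7662) = 50.02°.

θ_c ≈ 50.02°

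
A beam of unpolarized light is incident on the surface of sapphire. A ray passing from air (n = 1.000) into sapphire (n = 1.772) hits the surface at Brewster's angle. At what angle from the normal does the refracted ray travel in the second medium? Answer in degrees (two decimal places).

First find Brewster's angle: tan θ_B = 1.772/1.000 = 1.7720, giving θ_B = 60.56°.
At Brewster's angle the reflected and refracted rays are perpendicular, so θ_t = 90° − θ_B = 90° − 60.56° = 29.44°.

θ_t ≈ 29.44°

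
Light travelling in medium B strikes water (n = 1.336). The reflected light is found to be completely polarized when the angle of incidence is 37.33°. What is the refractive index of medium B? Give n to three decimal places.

Full polarization of the reflected beam means tan θ_B = n₂/n₁, where n₁ is the incident medium (medium B).
n₁ = n₂ / tan θ_B = 1.336 / tan 37.33° = 1.752.

n ≈ 1.752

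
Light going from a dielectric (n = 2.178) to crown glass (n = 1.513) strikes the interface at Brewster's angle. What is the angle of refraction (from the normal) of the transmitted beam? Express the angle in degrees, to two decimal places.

θ_B = arctan(n₂/n₁) = arctan(1.513/2.178) = 34.79°.
Since θ_B + θ_t = 90° at Brewster incidence, θ_t = 90° − 34.79° = 55.21°.

θ_t ≈ 55.21°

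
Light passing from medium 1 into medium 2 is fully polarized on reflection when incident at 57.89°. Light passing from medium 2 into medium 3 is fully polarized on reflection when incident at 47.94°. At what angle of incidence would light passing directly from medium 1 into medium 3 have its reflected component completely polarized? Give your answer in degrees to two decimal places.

θ_B ≈ 60.48°

n₂/n₁ = tan 57.89° = 1.5935 and n₃/n₂ = tan 47.94° = 1.1083.
Multiplying, n₃/n₁ = 1.5935 × 1.1083 = 1.7661, and θ_B(1→3) = arctan 1.7661 = 60.48°.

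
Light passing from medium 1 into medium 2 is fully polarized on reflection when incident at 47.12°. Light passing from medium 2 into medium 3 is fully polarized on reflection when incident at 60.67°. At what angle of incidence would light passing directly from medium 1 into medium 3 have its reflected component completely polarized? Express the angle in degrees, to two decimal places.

θ_B ≈ 62.45°

n₂/n₁ = tan 47.12° = 1.0769 and n₃/n₂ = tan 60.67° = 1.7798.
n₃/n₁ = 1.9166. Then tan θ_B(1→3) = n₃/n₁, so θ_B(1→3) = arctan(1.9166) = 62.45°.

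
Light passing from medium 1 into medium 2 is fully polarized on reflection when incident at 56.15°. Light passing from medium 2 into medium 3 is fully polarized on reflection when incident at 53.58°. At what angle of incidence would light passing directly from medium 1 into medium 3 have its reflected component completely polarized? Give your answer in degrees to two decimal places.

Each Brewster angle gives a ratio: n₂/n₁ = tan 56.15° = 1.4910, n₃/n₂ = tan 53.58° = 1.3554.
So n₃/n₁ = (n₂/n₁)(n₃/n₂) = 1.4910 × 1.3554 = 2.0208.
θ_B(1→3) = arctan(2.0208) = 63.67°.

θ_B ≈ 63.67°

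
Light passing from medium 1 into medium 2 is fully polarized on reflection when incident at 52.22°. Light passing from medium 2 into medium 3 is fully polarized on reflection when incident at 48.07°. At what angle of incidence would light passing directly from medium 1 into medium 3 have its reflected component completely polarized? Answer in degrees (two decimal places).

θ_B ≈ 55.15°

Each Brewster angle gives a ratio: n₂/n₁ = tan 52.22° = 1.2901, n₃/n₂ = tan 48.07° = 1.1133.
n₃/n₁ = 1.4364. Then tan θ_B(1→3) = n₃/n₁, so θ_B(1→3) = arctan(1.4364) = 55.15°.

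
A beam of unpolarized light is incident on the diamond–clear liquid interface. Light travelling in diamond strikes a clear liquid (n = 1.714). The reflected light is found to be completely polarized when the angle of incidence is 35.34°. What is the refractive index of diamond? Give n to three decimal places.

Brewster's law: tan θ_B = n₂/n₁ (light incident in diamond, refracted into a clear liquid).
n₁ = n₂ / tan θ_B = 1.714 / tan 35.34° = 2.417.

n ≈ 2.417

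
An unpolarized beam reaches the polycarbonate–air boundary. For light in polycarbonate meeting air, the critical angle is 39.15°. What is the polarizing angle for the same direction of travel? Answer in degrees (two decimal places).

n₂/n₁ = sin θ_c = sin 39.15° = 0.6314.
tan θ_B equals the same ratio, so θ_B = arctan(0.6314) = 32.27°.

θ_B ≈ 32.27°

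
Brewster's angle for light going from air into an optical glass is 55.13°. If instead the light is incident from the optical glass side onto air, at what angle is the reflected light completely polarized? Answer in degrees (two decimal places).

θ_B' ≈ 34.87°

The two Brewster angles are complementary: θ_B' = 90° − θ_B = 90° − 55.13° = 34.87°.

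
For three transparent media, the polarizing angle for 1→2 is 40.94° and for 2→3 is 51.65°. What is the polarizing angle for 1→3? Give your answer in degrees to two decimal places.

θ_B ≈ 47.63°

n₂/n₁ = tan 40.94° = 0.8674 and n₃/n₂ = tan 51.65° = 1.2640.
So n₃/n₁ = (n₂/n₁)(n₃/n₂) = 0.8674 × 1.2640 = 1.0964.
θ_B(1→3) = arctan(1.0964) = 47.63°.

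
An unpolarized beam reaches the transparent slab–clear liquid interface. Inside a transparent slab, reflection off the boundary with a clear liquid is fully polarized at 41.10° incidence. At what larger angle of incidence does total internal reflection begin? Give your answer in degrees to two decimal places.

θ_c ≈ 60.73°

tan θ_B = n₂/n₁ = tan 41.10° = 0.8724.
Total internal reflection: sin θ_c = n₂/n₁ = 0.8724.
θ_c = arcsin(0.8724) = 60.73°.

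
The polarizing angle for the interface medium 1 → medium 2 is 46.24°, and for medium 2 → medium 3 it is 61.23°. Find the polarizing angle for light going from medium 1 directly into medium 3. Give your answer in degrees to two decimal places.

Each Brewster angle gives a ratio: n₂/n₁ = tan 46.24° = 1.0442, n₃/n₂ = tan 61.23° = 1.8213.
Multiplying, n₃/n₁ = 1.0442 × 1.8213 = 1.9018, and θ_B(1→3) = arctan 1.9018 = 62.26°.

θ_B ≈ 62.26°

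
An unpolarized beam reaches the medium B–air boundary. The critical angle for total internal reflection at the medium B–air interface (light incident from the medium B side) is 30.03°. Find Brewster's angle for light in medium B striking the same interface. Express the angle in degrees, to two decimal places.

θ_B ≈ 26.59°

n₂/n₁ = sin θ_c = sin 30.03° = 0.5005.
tan θ_B equals the same ratio, so θ_B = arctan(0.5005) = 26.59°.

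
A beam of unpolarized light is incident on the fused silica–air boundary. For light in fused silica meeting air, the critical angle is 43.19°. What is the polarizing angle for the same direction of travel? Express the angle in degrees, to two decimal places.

sin θ_c = n₂/n₁, so n₂/n₁ = sin 43.19° = 0.6844.
Brewster: tan θ_B = n₂/n₁ = 0.6844.
θ_B = arctan(0.6844) = 34.39°.

θ_B ≈ 34.39°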